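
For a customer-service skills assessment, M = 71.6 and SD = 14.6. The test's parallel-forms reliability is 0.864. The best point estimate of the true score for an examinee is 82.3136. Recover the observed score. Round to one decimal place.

T̂ = ρX + (1 − ρ)μ  ⇒  X = (T̂ − (1 − ρ)μ) / ρ
X = (82.3136 − 0.136 × 71.6) / 0.864 = (82.3136 − 9.7376) / 0.864 = 72.5760 / 0.864 = 84.000

84.0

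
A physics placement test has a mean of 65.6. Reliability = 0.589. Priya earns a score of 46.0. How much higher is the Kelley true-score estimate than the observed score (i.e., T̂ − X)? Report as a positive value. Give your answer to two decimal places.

8.06

T̂ = ρX + (1 − ρ)μ
  = 0.589 × 46.0 + 0.411 × 65.6
  = 27.0940 + 26.9616
  = 54.0556
  ≈ 54.056
T̂ − X = 54.056 − 46.0 = 8.056 → 8.06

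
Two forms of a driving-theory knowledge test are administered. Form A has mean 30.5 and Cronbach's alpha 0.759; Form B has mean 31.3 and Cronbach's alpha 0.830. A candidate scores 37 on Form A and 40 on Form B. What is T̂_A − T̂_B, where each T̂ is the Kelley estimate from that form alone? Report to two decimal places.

-3.09

T̂_A = 0.759(37) + 0.241(30.5) = 35.4335
T̂_B = 0.830(40) + 0.170(31.3) = 38.5210
T̂_A − T̂_B = -3.0875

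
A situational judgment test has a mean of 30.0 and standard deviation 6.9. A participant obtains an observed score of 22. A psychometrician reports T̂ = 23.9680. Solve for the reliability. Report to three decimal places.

T̂ = ρX + (1 − ρ)μ  ⇒  T̂ − μ = ρ(X − μ)
ρ = (T̂ − μ)/(X − μ) = (23.9680 − 30.0) / (22 − 30.0) = -6.0320 / -8.0 = 0.75400

0.754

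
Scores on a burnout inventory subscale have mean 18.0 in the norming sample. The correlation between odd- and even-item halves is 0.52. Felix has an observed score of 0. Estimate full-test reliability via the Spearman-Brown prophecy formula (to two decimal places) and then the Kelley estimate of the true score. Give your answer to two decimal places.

Spearman-Brown: ρ = 2r/(1 + r) = 2(0.52)/(1 + 0.52) = 1.040/1.52 = 0.6842 → 0.68
T̂ = 0.68(0) + 0.32(18.0) = 0.00 + 5.760 = 5.760 → 5.76

5.76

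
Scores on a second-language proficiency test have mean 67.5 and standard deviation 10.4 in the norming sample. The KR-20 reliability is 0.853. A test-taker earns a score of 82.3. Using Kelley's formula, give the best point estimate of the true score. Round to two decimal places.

80.12

T̂ = 0.853(82.3) + 0.147(67.5) = 70.2019 + 9.9225 = 80.124 → 80.12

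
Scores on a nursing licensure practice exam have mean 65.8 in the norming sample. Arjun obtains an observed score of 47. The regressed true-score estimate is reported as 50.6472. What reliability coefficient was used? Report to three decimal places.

0.806

T̂ = ρX + (1 − ρ)μ  ⇒  T̂ − μ = ρ(X − μ)
ρ = (T̂ − μ)/(X − μ) = (50.6472 − 65.8) / (47 − 65.8) = -15.1528 / -18.8 = 0.80600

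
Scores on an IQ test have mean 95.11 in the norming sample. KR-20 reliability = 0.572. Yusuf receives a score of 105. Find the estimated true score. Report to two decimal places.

100.77

Regress the observed score toward the mean by the unreliability: T̂ = 0.572·105 + 0.428·95.11 = 60.060 + 40.70708 = 100.767.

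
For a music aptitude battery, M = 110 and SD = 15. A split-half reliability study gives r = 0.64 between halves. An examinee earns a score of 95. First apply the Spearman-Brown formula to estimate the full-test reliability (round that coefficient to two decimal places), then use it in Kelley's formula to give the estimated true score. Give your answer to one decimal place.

Spearman-Brown: ρ = 2r/(1 + r) = 2(0.64)/(1 + 0.64) = 1.280/1.64 = 0.7805 → 0.78
Weight the observed score by reliability and the mean by (1 − reliability): T̂ = 0.78·95 + 0.22·110 = 74.10 + 24.20 = 98.30.

98.3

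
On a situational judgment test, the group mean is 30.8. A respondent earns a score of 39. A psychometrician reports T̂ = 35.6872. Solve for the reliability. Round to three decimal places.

T̂ = ρX + (1 − ρ)μ  ⇒  T̂ − μ = ρ(X − μ)
ρ = (T̂ − μ)/(X − μ) = (35.6872 − 30.8) / (39 − 30.8) = 4.8872 / 8.2 = 0.59600

0.596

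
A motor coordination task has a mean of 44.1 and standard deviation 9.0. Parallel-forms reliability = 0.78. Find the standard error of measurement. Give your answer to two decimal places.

SEM = SD · √(1 − ρ) = 9.0 × √0.22 = 9.0 × 0.4690 = 4.221

4.22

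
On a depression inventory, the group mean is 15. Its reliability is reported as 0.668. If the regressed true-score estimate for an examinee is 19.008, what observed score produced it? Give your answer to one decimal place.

21.0

T̂ = ρX + (1 − ρ)μ  ⇒  X = (T̂ − (1 − ρ)μ) / ρ
X = (19.008 − 0.332 × 15) / 0.668 = (19.008 − 4.980) / 0.668 = 14.028 / 0.668 = 21.000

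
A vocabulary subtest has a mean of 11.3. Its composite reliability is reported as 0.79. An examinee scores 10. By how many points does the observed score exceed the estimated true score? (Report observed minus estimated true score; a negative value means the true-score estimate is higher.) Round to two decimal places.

T̂ = ρX + (1 − ρ)μ
  = 0.79 × 10 + 0.21 × 11.3
  = 7.90 + 2.373
  = 10.2730
  ≈ 10.273
X − T̂ = 10 − 10.273 = -0.273 → -0.27

-0.27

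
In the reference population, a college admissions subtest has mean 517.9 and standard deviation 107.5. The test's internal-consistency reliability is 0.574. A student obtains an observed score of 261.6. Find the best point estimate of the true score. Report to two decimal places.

Kelley's formula gives T̂ = 0.574·261.6 + 0.426·517.9 = 150.1584 + 220.6254 = 370.784.

370.78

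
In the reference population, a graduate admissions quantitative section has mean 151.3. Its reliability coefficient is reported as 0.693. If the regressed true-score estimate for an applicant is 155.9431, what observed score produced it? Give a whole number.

T̂ = ρX + (1 − ρ)μ  ⇒  X = (T̂ − (1 − ρ)μ) / ρ
X = (155.9431 − 0.307 × 151.3) / 0.693 = (155.9431 − 46.4491) / 0.693 = 109.4940 / 0.693 = 158.00

158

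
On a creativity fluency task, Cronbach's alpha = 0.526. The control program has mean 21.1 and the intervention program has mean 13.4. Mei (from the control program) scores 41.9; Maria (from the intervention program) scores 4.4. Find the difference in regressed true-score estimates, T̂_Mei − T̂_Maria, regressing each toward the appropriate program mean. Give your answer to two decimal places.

23.37

T̂_Mei = 0.526(41.9) + 0.474(21.1) = 32.0408
T̂_Maria = 0.526(4.4) + 0.474(13.4) = 8.6660
Difference = 32.0408 − 8.6660 = 23.3748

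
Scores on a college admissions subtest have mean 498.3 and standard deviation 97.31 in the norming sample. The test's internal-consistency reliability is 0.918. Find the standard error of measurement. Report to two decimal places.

SEM = SD · √(1 − ρ) = 97.31 × √0.082 = 97.31 × 0.2864 = 27.865

27.87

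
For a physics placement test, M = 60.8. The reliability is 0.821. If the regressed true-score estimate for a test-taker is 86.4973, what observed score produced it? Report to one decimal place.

T̂ = ρX + (1 − ρ)μ  ⇒  X = (T̂ − (1 − ρ)μ) / ρ
X = (86.4973 − 0.179 × 60.8) / 0.821 = (86.4973 − 10.8832) / 0.821 = 75.6141 / 0.821 = 92.100

92.1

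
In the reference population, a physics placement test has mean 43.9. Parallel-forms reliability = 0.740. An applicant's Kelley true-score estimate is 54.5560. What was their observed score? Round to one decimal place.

58.3

T̂ = ρX + (1 − ρ)μ  ⇒  X = (T̂ − (1 − ρ)μ) / ρ
X = (54.5560 − 0.260 × 43.9) / 0.740 = (54.5560 − 11.4140) / 0.740 = 43.1420 / 0.740 = 58.300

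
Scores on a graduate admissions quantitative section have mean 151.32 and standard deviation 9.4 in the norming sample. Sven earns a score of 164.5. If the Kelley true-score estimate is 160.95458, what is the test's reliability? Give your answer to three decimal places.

T̂ = ρX + (1 − ρ)μ  ⇒  T̂ − μ = ρ(X − μ)
ρ = (T̂ − μ)/(X − μ) = (160.95458 − 151.32) / (164.5 − 151.32) = 9.63458 / 13.18 = 0.73100

0.731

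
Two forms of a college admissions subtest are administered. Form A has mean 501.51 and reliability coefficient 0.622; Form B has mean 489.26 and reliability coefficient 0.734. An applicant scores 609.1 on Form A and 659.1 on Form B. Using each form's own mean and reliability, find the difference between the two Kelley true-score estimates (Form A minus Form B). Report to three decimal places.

-45.492

T̂_A = 0.622(609.1) + 0.378(501.51) = 568.43098
T̂_B = 0.734(659.1) + 0.266(489.26) = 613.92256
T̂_A − T̂_B = -45.49158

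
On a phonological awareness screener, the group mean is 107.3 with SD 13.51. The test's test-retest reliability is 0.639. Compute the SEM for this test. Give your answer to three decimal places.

SEM = SD · √(1 − ρ) = 13.51 × √0.361 = 13.51 × 0.6008 = 8.1173

8.117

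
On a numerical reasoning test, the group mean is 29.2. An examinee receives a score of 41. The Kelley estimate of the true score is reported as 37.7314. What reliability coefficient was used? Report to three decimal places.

T̂ = ρX + (1 − ρ)μ  ⇒  T̂ − μ = ρ(X − μ)
ρ = (T̂ − μ)/(X − μ) = (37.7314 − 29.2) / (41 − 29.2) = 8.5314 / 11.8 = 0.72300

0.723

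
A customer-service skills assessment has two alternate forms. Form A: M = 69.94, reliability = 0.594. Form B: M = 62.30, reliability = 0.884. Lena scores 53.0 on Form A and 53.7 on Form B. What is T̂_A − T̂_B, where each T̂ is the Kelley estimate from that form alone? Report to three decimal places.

T̂_A = 0.594(53.0) + 0.406(69.94) = 59.87764
T̂_B = 0.884(53.7) + 0.116(62.30) = 54.69760
T̂_A − T̂_B = 5.18004

5.180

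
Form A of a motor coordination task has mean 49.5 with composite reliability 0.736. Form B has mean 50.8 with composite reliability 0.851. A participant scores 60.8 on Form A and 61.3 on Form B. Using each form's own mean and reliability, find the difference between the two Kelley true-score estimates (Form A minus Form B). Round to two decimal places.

-1.92

T̂_A = 0.736(60.8) + 0.264(49.5) = 57.8168
T̂_B = 0.851(61.3) + 0.149(50.8) = 59.7355
T̂_A − T̂_B = -1.9187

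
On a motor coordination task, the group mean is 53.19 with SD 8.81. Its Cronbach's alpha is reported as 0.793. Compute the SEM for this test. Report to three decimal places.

SEM = SD · √(1 − ρ) = 8.81 × √0.207 = 8.81 × 0.4550 = 4.0083

4.008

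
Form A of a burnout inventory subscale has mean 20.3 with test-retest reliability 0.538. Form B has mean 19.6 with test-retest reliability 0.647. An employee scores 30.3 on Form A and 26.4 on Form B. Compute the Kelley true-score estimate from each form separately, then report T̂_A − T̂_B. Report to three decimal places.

1.680

T̂_A = 0.538(30.3) + 0.462(20.3) = 25.68000
T̂_B = 0.647(26.4) + 0.353(19.6) = 23.99960
T̂_A − T̂_B = 1.68040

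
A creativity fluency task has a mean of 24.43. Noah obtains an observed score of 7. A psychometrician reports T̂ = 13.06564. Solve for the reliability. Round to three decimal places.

0.652

T̂ = ρX + (1 − ρ)μ  ⇒  T̂ − μ = ρ(X − μ)
ρ = (T̂ − μ)/(X − μ) = (13.06564 − 24.43) / (7 − 24.43) = -11.36436 / -17.43 = 0.65200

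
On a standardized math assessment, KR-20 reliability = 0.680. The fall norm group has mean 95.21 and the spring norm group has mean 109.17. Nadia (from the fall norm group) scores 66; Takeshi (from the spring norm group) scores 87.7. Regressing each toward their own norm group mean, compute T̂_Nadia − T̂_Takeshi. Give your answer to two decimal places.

T̂_Nadia = 0.680(66) + 0.320(95.21) = 75.3472
T̂_Takeshi = 0.680(87.7) + 0.320(109.17) = 94.5704
Difference = 75.3472 − 94.5704 = -19.2232

-19.22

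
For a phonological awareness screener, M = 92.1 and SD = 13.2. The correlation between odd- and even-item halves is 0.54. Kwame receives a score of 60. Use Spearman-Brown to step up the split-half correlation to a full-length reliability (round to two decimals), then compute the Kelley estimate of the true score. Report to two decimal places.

69.63

Spearman-Brown: ρ = 2r/(1 + r) = 2(0.54)/(1 + 0.54) = 1.080/1.54 = 0.7013 → 0.70
T̂ = 0.70(60) + 0.30(92.1) = 42.00 + 27.630 = 69.630 → 69.63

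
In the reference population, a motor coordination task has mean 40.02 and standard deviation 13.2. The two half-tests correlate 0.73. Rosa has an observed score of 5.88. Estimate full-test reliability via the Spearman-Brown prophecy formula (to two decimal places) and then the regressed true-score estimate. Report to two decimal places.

11.34

Spearman-Brown: ρ = 2r/(1 + r) = 2(0.73)/(1 + 0.73) = 1.460/1.73 = 0.8439 → 0.84
T̂ = 0.84(5.88) + 0.16(40.02) = 4.9392 + 6.4032 = 11.342 → 11.34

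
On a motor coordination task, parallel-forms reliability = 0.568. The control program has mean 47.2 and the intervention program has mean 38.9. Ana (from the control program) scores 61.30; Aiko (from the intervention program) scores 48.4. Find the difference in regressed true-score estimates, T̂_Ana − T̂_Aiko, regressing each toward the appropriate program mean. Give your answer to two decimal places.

10.91

T̂_Ana = 0.568(61.30) + 0.432(47.2) = 55.2088
T̂_Aiko = 0.568(48.4) + 0.432(38.9) = 44.2960
Difference = 55.2088 − 44.2960 = 10.9128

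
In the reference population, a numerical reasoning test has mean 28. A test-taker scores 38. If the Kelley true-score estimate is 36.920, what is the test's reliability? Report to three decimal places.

T̂ = ρX + (1 − ρ)μ  ⇒  T̂ − μ = ρ(X − μ)
ρ = (T̂ − μ)/(X − μ) = (36.920 − 28) / (38 − 28) = 8.920 / 10.0 = 0.89200

0.892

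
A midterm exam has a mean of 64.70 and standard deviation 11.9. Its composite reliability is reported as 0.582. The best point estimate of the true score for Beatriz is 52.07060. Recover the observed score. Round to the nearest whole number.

43

T̂ = ρX + (1 − ρ)μ  ⇒  X = (T̂ − (1 − ρ)μ) / ρ
X = (52.07060 − 0.418 × 64.70) / 0.582 = (52.07060 − 27.04460) / 0.582 = 25.02600 / 0.582 = 43.00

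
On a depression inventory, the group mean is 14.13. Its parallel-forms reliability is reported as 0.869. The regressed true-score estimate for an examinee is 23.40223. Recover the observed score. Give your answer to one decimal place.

T̂ = ρX + (1 − ρ)μ  ⇒  X = (T̂ − (1 − ρ)μ) / ρ
X = (23.40223 − 0.131 × 14.13) / 0.869 = (23.40223 − 1.85103) / 0.869 = 21.55120 / 0.869 = 24.800

24.8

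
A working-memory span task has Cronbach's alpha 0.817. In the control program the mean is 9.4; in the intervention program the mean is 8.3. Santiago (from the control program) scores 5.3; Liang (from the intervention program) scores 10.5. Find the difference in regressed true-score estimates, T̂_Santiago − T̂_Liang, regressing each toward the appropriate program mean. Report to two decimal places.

T̂_Santiago = 0.817(5.3) + 0.183(9.4) = 6.0503
T̂_Liang = 0.817(10.5) + 0.183(8.3) = 10.0974
Difference = 6.0503 − 10.0974 = -4.0471

-4.05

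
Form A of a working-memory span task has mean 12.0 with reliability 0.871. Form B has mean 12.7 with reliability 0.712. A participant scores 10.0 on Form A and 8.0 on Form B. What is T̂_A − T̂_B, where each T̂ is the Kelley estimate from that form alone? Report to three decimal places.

T̂_A = 0.871(10.0) + 0.129(12.0) = 10.25800
T̂_B = 0.712(8.0) + 0.288(12.7) = 9.35360
T̂_A − T̂_B = 0.90440

0.904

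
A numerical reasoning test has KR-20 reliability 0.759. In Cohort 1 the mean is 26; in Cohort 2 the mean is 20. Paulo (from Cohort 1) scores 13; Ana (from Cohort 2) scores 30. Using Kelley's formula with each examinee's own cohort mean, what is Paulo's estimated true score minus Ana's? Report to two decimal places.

T̂_Paulo = 0.759(13) + 0.241(26) = 16.1330
T̂_Ana = 0.759(30) + 0.241(20) = 27.5900
Difference = 16.1330 − 27.5900 = -11.4570

-11.46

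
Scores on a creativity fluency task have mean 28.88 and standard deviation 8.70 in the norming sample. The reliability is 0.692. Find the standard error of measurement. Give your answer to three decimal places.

4.828

SEM = SD · √(1 − ρ) = 8.70 × √0.308 = 8.70 × 0.5550 = 4.8283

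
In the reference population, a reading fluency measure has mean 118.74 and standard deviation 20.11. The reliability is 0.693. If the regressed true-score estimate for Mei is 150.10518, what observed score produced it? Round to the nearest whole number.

T̂ = ρX + (1 − ρ)μ  ⇒  X = (T̂ − (1 − ρ)μ) / ρ
X = (150.10518 − 0.307 × 118.74) / 0.693 = (150.10518 − 36.45318) / 0.693 = 113.65200 / 0.693 = 164.00

164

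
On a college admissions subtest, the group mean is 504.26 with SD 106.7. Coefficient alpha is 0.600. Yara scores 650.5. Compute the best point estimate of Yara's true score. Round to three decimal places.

T̂ = ρX + (1 − ρ)μ
  = 0.600 × 650.5 + 0.400 × 504.26
  = 390.3000 + 201.70400
  = 592.0040
  ≈ 592.004

592.004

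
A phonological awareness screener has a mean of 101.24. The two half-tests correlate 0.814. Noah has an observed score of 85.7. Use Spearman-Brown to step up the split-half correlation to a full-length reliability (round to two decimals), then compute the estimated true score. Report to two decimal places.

Spearman-Brown: ρ = 2r/(1 + r) = 2(0.814)/(1 + 0.814) = 1.6280/1.814 = 0.8975 → 0.90
T̂ = ρX + (1 − ρ)μ
  = 0.90 × 85.7 + 0.10 × 101.24
  = 77.130 + 10.1240
  = 87.254
  ≈ 87.25

87.25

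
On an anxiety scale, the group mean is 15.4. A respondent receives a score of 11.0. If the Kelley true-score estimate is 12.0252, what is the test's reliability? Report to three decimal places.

T̂ = ρX + (1 − ρ)μ  ⇒  T̂ − μ = ρ(X − μ)
ρ = (T̂ − μ)/(X − μ) = (12.0252 − 15.4) / (11.0 − 15.4) = -3.3748 / -4.4 = 0.76700

0.767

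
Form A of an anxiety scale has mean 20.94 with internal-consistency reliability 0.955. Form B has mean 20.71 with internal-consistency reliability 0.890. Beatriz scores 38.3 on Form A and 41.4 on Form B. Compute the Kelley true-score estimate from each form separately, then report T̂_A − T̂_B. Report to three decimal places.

-1.605

T̂_A = 0.955(38.3) + 0.045(20.94) = 37.51880
T̂_B = 0.890(41.4) + 0.110(20.71) = 39.12410
T̂_A − T̂_B = -1.60530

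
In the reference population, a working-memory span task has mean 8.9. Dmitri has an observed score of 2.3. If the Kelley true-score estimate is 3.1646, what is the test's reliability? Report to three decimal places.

T̂ = ρX + (1 − ρ)μ  ⇒  T̂ − μ = ρ(X − μ)
ρ = (T̂ − μ)/(X − μ) = (3.1646 − 8.9) / (2.3 − 8.9) = -5.7354 / -6.6 = 0.86900

0.869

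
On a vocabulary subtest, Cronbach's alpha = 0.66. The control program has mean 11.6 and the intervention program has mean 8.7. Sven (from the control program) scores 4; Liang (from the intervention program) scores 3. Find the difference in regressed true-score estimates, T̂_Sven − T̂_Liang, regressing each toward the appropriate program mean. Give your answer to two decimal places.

T̂_Sven = 0.66(4) + 0.34(11.6) = 6.5840
T̂_Liang = 0.66(3) + 0.34(8.7) = 4.9380
Difference = 6.5840 − 4.9380 = 1.6460

1.65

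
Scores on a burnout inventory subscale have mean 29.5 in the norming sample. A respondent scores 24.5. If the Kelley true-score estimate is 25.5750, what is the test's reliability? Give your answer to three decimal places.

T̂ = ρX + (1 − ρ)μ  ⇒  T̂ − μ = ρ(X − μ)
ρ = (T̂ − μ)/(X − μ) = (25.5750 − 29.5) / (24.5 − 29.5) = -3.9250 / -5.0 = 0.78500

0.785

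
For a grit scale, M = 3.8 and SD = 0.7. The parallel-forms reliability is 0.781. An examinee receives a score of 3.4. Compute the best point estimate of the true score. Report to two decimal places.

T̂ = ρX + (1 − ρ)μ
  = 0.781 × 3.4 + 0.219 × 3.8
  = 2.6554 + 0.8322
  = 3.488
  ≈ 3.49

3.49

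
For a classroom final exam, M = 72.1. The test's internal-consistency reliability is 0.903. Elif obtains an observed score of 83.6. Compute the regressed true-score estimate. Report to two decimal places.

82.48

Kelley's formula gives T̂ = 0.903·83.6 + 0.097·72.1 = 75.4908 + 6.9937 = 82.484.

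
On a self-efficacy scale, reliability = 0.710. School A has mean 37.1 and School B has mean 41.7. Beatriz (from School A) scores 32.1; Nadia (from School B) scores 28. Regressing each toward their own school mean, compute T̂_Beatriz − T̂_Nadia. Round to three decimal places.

T̂_Beatriz = 0.710(32.1) + 0.290(37.1) = 33.55000
T̂_Nadia = 0.710(28) + 0.290(41.7) = 31.97300
Difference = 33.55000 − 31.97300 = 1.57700

1.577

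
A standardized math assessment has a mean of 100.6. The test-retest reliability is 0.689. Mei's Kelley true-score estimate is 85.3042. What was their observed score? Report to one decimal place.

78.4

T̂ = ρX + (1 − ρ)μ  ⇒  X = (T̂ − (1 − ρ)μ) / ρ
X = (85.3042 − 0.311 × 100.6) / 0.689 = (85.3042 − 31.2866) / 0.689 = 54.0176 / 0.689 = 78.400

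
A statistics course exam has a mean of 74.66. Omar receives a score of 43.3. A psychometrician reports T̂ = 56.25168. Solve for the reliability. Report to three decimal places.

T̂ = ρX + (1 − ρ)μ  ⇒  T̂ − μ = ρ(X − μ)
ρ = (T̂ − μ)/(X − μ) = (56.25168 − 74.66) / (43.3 − 74.66) = -18.40832 / -31.36 = 0.58700

0.587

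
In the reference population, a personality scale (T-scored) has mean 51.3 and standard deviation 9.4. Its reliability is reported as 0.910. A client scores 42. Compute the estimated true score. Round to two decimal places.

Weight the observed score by reliability and the mean by (1 − reliability): T̂ = 0.910·42 + 0.090·51.3 = 38.220 + 4.6170 = 42.837.

42.84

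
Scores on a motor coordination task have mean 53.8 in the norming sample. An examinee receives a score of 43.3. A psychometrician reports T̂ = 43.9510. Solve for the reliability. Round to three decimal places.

T̂ = ρX + (1 − ρ)μ  ⇒  T̂ − μ = ρ(X − μ)
ρ = (T̂ − μ)/(X − μ) = (43.9510 − 53.8) / (43.3 − 53.8) = -9.8490 / -10.5 = 0.93800

0.938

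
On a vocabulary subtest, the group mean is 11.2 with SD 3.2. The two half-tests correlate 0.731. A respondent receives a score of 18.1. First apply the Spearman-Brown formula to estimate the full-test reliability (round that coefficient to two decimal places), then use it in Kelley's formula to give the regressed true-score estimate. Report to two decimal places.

Spearman-Brown: ρ = 2r/(1 + r) = 2(0.731)/(1 + 0.731) = 1.4620/1.731 = 0.8446 → 0.84
Weight the observed score by reliability and the mean by (1 − reliability): T̂ = 0.84·18.1 + 0.16·11.2 = 15.204 + 1.792 = 16.996.

17.00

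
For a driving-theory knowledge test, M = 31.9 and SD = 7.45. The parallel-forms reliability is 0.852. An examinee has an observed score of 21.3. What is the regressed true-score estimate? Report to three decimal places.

Regress the observed score toward the mean by the unreliability: T̂ = 0.852·21.3 + 0.148·31.9 = 18.1476 + 4.7212 = 22.8688.

22.869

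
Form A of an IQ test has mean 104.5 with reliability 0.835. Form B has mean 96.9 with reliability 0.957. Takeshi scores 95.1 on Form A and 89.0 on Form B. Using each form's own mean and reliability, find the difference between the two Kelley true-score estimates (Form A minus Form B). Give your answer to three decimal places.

7.311

T̂_A = 0.835(95.1) + 0.165(104.5) = 96.65100
T̂_B = 0.957(89.0) + 0.043(96.9) = 89.33970
T̂_A − T̂_B = 7.31130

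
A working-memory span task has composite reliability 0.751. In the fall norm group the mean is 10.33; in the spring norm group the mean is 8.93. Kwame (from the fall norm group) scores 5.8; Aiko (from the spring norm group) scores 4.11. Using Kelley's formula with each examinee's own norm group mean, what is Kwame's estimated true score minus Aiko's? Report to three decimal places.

T̂_Kwame = 0.751(5.8) + 0.249(10.33) = 6.92797
T̂_Aiko = 0.751(4.11) + 0.249(8.93) = 5.31018
Difference = 6.92797 − 5.31018 = 1.61779

1.618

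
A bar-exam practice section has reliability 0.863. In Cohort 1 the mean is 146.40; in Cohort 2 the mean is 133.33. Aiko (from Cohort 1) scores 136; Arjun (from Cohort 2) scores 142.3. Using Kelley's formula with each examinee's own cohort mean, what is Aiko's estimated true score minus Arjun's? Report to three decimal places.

T̂_Aiko = 0.863(136) + 0.137(146.40) = 137.42480
T̂_Arjun = 0.863(142.3) + 0.137(133.33) = 141.07111
Difference = 137.42480 − 141.07111 = -3.64631

-3.646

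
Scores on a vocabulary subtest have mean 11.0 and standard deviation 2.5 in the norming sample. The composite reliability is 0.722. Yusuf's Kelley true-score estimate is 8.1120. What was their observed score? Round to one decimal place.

7.0

T̂ = ρX + (1 − ρ)μ  ⇒  X = (T̂ − (1 − ρ)μ) / ρ
X = (8.1120 − 0.278 × 11.0) / 0.722 = (8.1120 − 3.0580) / 0.722 = 5.0540 / 0.722 = 7.000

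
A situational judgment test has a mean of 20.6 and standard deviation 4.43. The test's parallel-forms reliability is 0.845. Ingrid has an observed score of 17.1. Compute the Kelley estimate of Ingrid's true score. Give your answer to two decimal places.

T̂ = 0.845(17.1) + 0.155(20.6) = 14.4495 + 3.1930 = 17.643 → 17.64

17.64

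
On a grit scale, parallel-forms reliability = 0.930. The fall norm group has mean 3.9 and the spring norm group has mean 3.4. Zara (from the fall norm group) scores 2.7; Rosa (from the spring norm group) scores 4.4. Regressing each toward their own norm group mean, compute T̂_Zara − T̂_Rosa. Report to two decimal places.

T̂_Zara = 0.930(2.7) + 0.070(3.9) = 2.7840
T̂_Rosa = 0.930(4.4) + 0.070(3.4) = 4.3300
Difference = 2.7840 − 4.3300 = -1.5460

-1.55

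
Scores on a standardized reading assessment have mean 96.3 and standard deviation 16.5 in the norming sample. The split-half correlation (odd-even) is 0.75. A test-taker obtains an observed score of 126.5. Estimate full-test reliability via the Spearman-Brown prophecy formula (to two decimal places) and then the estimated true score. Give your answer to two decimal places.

Spearman-Brown: ρ = 2r/(1 + r) = 2(0.75)/(1 + 0.75) = 1.500/1.75 = 0.8571 → 0.86
Kelley's formula gives T̂ = 0.86·126.5 + 0.14·96.3 = 108.790 + 13.482 = 122.272.

122.27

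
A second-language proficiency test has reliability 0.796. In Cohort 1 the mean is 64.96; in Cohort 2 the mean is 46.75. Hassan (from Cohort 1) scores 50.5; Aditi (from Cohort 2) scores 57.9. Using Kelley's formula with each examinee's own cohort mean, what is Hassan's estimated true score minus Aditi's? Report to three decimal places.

-2.176

T̂_Hassan = 0.796(50.5) + 0.204(64.96) = 53.44984
T̂_Aditi = 0.796(57.9) + 0.204(46.75) = 55.62540
Difference = 53.44984 − 55.62540 = -2.17556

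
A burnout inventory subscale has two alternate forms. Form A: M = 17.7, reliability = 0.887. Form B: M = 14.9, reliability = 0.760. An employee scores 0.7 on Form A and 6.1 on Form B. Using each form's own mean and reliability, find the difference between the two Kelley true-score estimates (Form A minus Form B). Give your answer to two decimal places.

-5.59

T̂_A = 0.887(0.7) + 0.113(17.7) = 2.6210
T̂_B = 0.760(6.1) + 0.240(14.9) = 8.2120
T̂_A − T̂_B = -5.5910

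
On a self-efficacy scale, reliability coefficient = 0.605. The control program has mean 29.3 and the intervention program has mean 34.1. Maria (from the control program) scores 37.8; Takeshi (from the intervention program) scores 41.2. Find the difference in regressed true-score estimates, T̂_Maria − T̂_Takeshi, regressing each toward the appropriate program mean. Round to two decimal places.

T̂_Maria = 0.605(37.8) + 0.395(29.3) = 34.4425
T̂_Takeshi = 0.605(41.2) + 0.395(34.1) = 38.3955
Difference = 34.4425 − 38.3955 = -3.9530

-3.95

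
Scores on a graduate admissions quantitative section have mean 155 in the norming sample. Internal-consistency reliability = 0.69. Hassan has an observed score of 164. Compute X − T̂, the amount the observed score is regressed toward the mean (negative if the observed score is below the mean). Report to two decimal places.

2.79

Kelley's formula gives T̂ = 0.69·164 + 0.31·155 = 113.16 + 48.05 = 161.2100.
X − T̂ = 164 − 161.210 = 2.790 → 2.79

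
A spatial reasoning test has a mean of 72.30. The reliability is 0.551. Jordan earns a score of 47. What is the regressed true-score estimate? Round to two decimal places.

58.36

T̂ = ρX + (1 − ρ)μ
  = 0.551 × 47 + 0.449 × 72.30
  = 25.897 + 32.46270
  = 58.360
  ≈ 58.36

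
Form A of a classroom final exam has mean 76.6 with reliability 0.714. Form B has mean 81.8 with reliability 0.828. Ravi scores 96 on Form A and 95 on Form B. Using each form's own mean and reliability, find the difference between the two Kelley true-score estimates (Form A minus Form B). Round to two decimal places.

T̂_A = 0.714(96) + 0.286(76.6) = 90.4516
T̂_B = 0.828(95) + 0.172(81.8) = 92.7296
T̂_A − T̂_B = -2.2780

-2.28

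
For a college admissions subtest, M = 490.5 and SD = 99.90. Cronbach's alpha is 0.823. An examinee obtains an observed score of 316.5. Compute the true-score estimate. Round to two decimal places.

Weight the observed score by reliability and the mean by (1 − reliability): T̂ = 0.823·316.5 + 0.177·490.5 = 260.4795 + 86.8185 = 347.298.

347.30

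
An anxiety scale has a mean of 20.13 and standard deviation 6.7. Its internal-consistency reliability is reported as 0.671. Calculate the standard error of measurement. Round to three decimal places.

3.843

SEM = SD · √(1 − ρ) = 6.7 × √0.329 = 6.7 × 0.5736 = 3.8430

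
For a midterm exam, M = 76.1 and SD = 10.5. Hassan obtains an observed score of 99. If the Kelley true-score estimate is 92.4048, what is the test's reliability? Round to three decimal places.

0.712

T̂ = ρX + (1 − ρ)μ  ⇒  T̂ − μ = ρ(X − μ)
ρ = (T̂ − μ)/(X − μ) = (92.4048 − 76.1) / (99 − 76.1) = 16.3048 / 22.9 = 0.71200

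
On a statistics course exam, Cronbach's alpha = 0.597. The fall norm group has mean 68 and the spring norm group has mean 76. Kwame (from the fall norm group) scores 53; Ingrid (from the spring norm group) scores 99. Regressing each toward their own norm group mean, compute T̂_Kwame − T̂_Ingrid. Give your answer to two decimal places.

-30.69

T̂_Kwame = 0.597(53) + 0.403(68) = 59.0450
T̂_Ingrid = 0.597(99) + 0.403(76) = 89.7310
Difference = 59.0450 − 89.7310 = -30.6860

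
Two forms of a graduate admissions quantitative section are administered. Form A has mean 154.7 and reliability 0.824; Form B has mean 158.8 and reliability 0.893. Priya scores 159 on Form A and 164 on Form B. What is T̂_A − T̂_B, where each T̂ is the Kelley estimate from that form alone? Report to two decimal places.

-5.20

T̂_A = 0.824(159) + 0.176(154.7) = 158.2432
T̂_B = 0.893(164) + 0.107(158.8) = 163.4436
T̂_A − T̂_B = -5.2004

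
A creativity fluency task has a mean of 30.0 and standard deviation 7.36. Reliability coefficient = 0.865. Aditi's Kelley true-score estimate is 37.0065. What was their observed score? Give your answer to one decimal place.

38.1

T̂ = ρX + (1 − ρ)μ  ⇒  X = (T̂ − (1 − ρ)μ) / ρ
X = (37.0065 − 0.135 × 30.0) / 0.865 = (37.0065 − 4.0500) / 0.865 = 32.9565 / 0.865 = 38.100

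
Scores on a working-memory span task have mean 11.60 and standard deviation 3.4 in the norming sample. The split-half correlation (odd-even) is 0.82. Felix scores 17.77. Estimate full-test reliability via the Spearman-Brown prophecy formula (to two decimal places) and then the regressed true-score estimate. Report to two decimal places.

17.15

Spearman-Brown: ρ = 2r/(1 + r) = 2(0.82)/(1 + 0.82) = 1.640/1.82 = 0.9011 → 0.90
T̂ = 0.90(17.77) + 0.10(11.60) = 15.9930 + 1.1600 = 17.153 → 17.15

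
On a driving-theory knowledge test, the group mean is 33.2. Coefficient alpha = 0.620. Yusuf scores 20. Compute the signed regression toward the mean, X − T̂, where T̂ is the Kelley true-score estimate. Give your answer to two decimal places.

T̂ = 0.620(20) + 0.380(33.2) = 12.400 + 12.6160 = 25.0160 → 25.016
X − T̂ = 20 − 25.016 = -5.016 → -5.02

-5.02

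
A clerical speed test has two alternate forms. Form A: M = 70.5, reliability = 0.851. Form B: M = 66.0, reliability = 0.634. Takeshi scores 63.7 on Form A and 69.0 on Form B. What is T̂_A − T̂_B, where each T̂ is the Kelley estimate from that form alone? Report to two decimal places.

-3.19

T̂_A = 0.851(63.7) + 0.149(70.5) = 64.7132
T̂_B = 0.634(69.0) + 0.366(66.0) = 67.9020
T̂_A − T̂_B = -3.1888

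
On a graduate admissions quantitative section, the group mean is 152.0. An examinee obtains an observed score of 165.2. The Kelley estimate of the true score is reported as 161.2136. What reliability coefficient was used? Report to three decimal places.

T̂ = ρX + (1 − ρ)μ  ⇒  T̂ − μ = ρ(X − μ)
ρ = (T̂ − μ)/(X − μ) = (161.2136 − 152.0) / (165.2 − 152.0) = 9.2136 / 13.2 = 0.69800

0.698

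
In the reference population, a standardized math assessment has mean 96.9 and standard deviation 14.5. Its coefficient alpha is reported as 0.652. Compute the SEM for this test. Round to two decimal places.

SEM = SD · √(1 − ρ) = 14.5 × √0.348 = 14.5 × 0.5899 = 8.554

8.55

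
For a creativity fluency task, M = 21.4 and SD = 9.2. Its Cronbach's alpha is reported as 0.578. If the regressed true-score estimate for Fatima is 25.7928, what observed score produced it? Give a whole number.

29

T̂ = ρX + (1 − ρ)μ  ⇒  X = (T̂ − (1 − ρ)μ) / ρ
X = (25.7928 − 0.422 × 21.4) / 0.578 = (25.7928 − 9.0308) / 0.578 = 16.7620 / 0.578 = 29.00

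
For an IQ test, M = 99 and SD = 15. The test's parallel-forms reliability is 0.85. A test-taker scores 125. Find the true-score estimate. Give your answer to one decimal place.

T̂ = 0.85(125) + 0.15(99) = 106.25 + 14.85 = 121.10 → 121.1

121.1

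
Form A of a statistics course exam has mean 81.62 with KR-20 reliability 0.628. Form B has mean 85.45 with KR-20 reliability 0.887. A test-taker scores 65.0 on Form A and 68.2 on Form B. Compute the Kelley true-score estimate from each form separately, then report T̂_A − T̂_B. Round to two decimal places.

T̂_A = 0.628(65.0) + 0.372(81.62) = 71.1826
T̂_B = 0.887(68.2) + 0.113(85.45) = 70.1492
T̂_A − T̂_B = 1.0334

1.03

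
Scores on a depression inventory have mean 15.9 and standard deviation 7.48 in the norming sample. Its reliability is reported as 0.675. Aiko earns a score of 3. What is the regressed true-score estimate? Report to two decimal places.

7.19

T̂ = ρX + (1 − ρ)μ
  = 0.675 × 3 + 0.325 × 15.9
  = 2.025 + 5.1675
  = 7.193
  ≈ 7.19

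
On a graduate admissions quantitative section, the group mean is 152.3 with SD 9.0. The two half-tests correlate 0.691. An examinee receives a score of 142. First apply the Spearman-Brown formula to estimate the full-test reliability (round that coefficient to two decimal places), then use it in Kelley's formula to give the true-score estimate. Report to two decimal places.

Spearman-Brown: ρ = 2r/(1 + r) = 2(0.691)/(1 + 0.691) = 1.3820/1.691 = 0.8173 → 0.82
Weight the observed score by reliability and the mean by (1 − reliability): T̂ = 0.82·142 + 0.18·152.3 = 116.44 + 27.414 = 143.854.

143.85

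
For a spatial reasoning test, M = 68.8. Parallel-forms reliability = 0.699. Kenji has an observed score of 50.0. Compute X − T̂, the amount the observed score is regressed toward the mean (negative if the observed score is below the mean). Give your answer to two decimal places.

-5.66

T̂ = 0.699(50.0) + 0.301(68.8) = 34.9500 + 20.7088 = 55.6588 → 55.659
X − T̂ = 50.0 − 55.659 = -5.659 → -5.66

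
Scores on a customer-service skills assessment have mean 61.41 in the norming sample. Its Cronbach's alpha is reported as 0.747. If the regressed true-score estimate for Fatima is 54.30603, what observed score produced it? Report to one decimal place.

T̂ = ρX + (1 − ρ)μ  ⇒  X = (T̂ − (1 − ρ)μ) / ρ
X = (54.30603 − 0.253 × 61.41) / 0.747 = (54.30603 − 15.53673) / 0.747 = 38.76930 / 0.747 = 51.900

51.9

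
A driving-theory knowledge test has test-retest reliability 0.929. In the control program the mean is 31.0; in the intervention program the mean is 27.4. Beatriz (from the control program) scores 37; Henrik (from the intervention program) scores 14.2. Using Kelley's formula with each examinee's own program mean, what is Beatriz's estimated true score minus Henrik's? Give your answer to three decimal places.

T̂_Beatriz = 0.929(37) + 0.071(31.0) = 36.57400
T̂_Henrik = 0.929(14.2) + 0.071(27.4) = 15.13720
Difference = 36.57400 − 15.13720 = 21.43680

21.437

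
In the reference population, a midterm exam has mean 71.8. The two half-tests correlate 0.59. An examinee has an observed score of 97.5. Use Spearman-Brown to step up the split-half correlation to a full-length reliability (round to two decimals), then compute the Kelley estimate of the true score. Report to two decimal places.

90.82

Spearman-Brown: ρ = 2r/(1 + r) = 2(0.59)/(1 + 0.59) = 1.180/1.59 = 0.7421 → 0.74
T̂ = 0.74(97.5) + 0.26(71.8) = 72.150 + 18.668 = 90.818 → 90.82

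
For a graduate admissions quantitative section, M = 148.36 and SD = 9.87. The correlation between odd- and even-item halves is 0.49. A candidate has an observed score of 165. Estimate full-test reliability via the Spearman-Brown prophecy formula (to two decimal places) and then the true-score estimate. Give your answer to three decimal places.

Spearman-Brown: ρ = 2r/(1 + r) = 2(0.49)/(1 + 0.49) = 0.980/1.49 = 0.6577 → 0.66
Kelley's formula gives T̂ = 0.66·165 + 0.34·148.36 = 108.90 + 50.4424 = 159.3424.

159.342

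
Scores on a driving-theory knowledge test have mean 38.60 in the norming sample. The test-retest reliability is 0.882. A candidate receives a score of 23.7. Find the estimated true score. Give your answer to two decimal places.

25.46

Regress the observed score toward the mean by the unreliability: T̂ = 0.882·23.7 + 0.118·38.60 = 20.9034 + 4.55480 = 25.458.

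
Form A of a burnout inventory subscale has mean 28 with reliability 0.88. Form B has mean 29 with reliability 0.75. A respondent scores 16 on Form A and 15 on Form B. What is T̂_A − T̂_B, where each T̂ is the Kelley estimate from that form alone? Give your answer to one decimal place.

T̂_A = 0.88(16) + 0.12(28) = 17.440
T̂_B = 0.75(15) + 0.25(29) = 18.500
T̂_A − T̂_B = -1.060

-1.1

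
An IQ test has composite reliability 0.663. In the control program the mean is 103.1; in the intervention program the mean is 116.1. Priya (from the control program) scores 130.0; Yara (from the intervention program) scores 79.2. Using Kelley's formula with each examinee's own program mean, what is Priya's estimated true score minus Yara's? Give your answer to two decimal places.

29.30

T̂_Priya = 0.663(130.0) + 0.337(103.1) = 120.9347
T̂_Yara = 0.663(79.2) + 0.337(116.1) = 91.6353
Difference = 120.9347 − 91.6353 = 29.2994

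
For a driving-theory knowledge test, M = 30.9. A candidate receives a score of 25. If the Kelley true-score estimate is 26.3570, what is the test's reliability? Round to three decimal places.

0.770

T̂ = ρX + (1 − ρ)μ  ⇒  T̂ − μ = ρ(X − μ)
ρ = (T̂ − μ)/(X − μ) = (26.3570 − 30.9) / (25 − 30.9) = -4.5430 / -5.9 = 0.77000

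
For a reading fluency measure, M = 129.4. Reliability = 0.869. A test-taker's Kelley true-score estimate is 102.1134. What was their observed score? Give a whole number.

T̂ = ρX + (1 − ρ)μ  ⇒  X = (T̂ − (1 − ρ)μ) / ρ
X = (102.1134 − 0.131 × 129.4) / 0.869 = (102.1134 − 16.9514) / 0.869 = 85.1620 / 0.869 = 98.00

98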